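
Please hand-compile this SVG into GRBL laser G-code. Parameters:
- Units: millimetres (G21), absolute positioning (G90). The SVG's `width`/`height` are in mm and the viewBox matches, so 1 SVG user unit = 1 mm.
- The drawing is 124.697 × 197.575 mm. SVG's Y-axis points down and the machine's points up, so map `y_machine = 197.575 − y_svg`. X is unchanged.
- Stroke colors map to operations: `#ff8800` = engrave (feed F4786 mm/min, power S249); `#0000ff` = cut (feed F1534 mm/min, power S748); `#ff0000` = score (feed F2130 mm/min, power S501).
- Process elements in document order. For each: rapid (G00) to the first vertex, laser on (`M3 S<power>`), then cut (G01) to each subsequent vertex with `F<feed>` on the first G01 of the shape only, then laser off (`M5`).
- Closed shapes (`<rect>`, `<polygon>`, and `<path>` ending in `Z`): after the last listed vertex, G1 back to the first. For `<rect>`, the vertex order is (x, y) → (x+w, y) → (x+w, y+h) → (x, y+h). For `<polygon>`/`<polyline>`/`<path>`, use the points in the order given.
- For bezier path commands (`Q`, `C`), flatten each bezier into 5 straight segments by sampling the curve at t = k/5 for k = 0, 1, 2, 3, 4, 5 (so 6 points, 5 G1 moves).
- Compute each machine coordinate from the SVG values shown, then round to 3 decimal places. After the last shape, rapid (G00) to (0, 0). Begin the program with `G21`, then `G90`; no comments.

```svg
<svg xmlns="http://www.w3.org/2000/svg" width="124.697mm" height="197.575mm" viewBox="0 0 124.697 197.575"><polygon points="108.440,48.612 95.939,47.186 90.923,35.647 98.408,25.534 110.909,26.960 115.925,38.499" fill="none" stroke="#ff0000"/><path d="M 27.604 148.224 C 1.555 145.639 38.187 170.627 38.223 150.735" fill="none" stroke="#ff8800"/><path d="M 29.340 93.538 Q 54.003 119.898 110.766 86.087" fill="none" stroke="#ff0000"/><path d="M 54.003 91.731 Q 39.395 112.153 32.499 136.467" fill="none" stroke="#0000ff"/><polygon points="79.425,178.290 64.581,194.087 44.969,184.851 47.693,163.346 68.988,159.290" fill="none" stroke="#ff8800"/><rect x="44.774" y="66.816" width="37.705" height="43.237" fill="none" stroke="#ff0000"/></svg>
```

G21
G90
G00 X108.440 Y148.963
M3 S501
G01 X95.939 Y150.389 F2130
G01 X90.923 Y161.928
G01 X98.408 Y172.041
G01 X110.909 Y170.615
G01 X115.925 Y159.076
G01 X108.440 Y148.963
M5
G00 X27.604 Y49.351
M3 S249
G01 X18.702 Y48.173 F4786
G01 X20.078 Y43.855
G01 X26.967 Y39.875
G01 X34.604 Y39.711
G01 X38.223 Y46.840
M5
G00 X29.340 Y104.037
M3 S501
G01 X40.489 Y95.900 F2130
G01 X54.206 Y92.576
G01 X70.492 Y94.067
G01 X89.345 Y100.370
G01 X110.766 Y111.488
M5
G00 X54.003 Y105.844
M3 S748
G01 X48.468 Y97.520 F1534
G01 X43.551 Y88.884
G01 X39.250 Y79.936
G01 X35.566 Y70.678
G01 X32.499 Y61.108
M5
G00 X79.425 Y19.285
M3 S249
G01 X64.581 Y3.488 F4786
G01 X44.969 Y12.724
G01 X47.693 Y34.229
G01 X68.988 Y38.285
G01 X79.425 Y19.285
M5
G00 X44.774 Y130.759
M3 S501
G01 X82.479 Y130.759 F2130
G01 X82.479 Y87.522
G01 X44.774 Y87.522
G01 X44.774 Y130.759
M5
G00 X0.000 Y0.000

viewBox `0 0 124.697 197.575` with mm width/height → 1 unit = 1 mm. Flip: y_m = 197.575 − y_svg.

**Shape 1** — `<polygon>` regular polygon, stroke `#ff0000` → score (S501, F2130). Machine vertices: (108.440,148.963) → (95.939,150.389) → (90.923,161.928) → (98.408,172.041) → (110.909,170.615) → (115.925,159.076) → (108.440,148.963). Closed: final G1 returns to the first vertex.

**Shape 2** — `<path>` cubic bezier, stroke `#ff8800` → engrave (S249, F4786). Control points (SVG): P0=(27.604,148.224), P1=(1.555,145.639), P2=(38.187,170.627), P3=(38.223,150.735); sampled at t=k/5. Machine vertices: (27.604,49.351) → (18.702,48.173) → (20.078,43.855) → (26.967,39.875) → (34.604,39.711) → (38.223,46.840). Open path.

**Shape 3** — `<path>` quadratic bezier, stroke `#ff0000` → score (S501, F2130). Control points (SVG): P0=(29.340,93.538), P1=(54.003,119.898), P2=(110.766,86.087); sampled at t=k/5. Machine vertices: (29.340,104.037) → (40.489,95.900) → (54.206,92.576) → (70.492,94.067) → (89.345,100.370) → (110.766,111.488). Open path.

**Shape 4** — `<path>` quadratic bezier, stroke `#0000ff` → cut (S748, F1534). Control points (SVG): P0=(54.003,91.731), P1=(39.395,112.153), P2=(32.499,136.467); sampled at t=k/5. Machine vertices: (54.003,105.844) → (48.468,97.520) → (43.551,88.884) → (39.250,79.936) → (35.566,70.678) → (32.499,61.108). Open path.

**Shape 5** — `<polygon>` regular polygon, stroke `#ff8800` → engrave (S249, F4786). Machine vertices: (79.425,19.285) → (64.581,3.488) → (44.969,12.724) → (47.693,34.229) → (68.988,38.285) → (79.425,19.285). Closed: final G1 returns to the first vertex.

**Shape 6** — `<rect>` rectangle, stroke `#ff0000` → score (S501, F2130). Machine vertices: (44.774,130.759) → (82.479,130.759) → (82.479,87.522) → (44.774,87.522) → (44.774,130.759). Closed: final G1 returns to the first vertex.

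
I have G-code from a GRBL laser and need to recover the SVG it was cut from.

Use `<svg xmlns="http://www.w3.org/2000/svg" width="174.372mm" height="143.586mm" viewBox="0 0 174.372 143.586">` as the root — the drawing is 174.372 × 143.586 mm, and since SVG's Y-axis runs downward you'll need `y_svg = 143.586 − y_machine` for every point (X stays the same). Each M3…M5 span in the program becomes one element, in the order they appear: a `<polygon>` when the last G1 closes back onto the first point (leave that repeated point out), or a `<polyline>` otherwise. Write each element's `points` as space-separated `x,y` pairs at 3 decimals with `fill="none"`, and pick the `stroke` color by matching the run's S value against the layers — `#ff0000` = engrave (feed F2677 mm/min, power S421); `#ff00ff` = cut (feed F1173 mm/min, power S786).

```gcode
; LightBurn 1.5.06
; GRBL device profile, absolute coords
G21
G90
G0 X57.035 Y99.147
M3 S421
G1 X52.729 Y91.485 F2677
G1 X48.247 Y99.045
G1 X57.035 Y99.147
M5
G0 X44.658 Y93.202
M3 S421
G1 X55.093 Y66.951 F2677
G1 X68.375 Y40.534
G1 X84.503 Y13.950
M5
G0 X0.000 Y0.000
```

<svg xmlns="http://www.w3.org/2000/svg" width="174.372mm" height="143.586mm" viewBox="0 0 174.372 143.586">
  <polygon points="57.035,44.439 52.729,52.101 48.247,44.541" fill="none" stroke="#ff0000"/>
  <polyline points="44.658,50.384 55.093,76.635 68.375,103.052 84.503,129.636" fill="none" stroke="#ff0000"/>
</svg>

Each laser-on run becomes one SVG element. Flip Y back into SVG space with y_svg = 143.586 − y_machine. Every run uses S421, so all elements get stroke `#ff0000` (engrave).

Run 1: The run returns to its start, so emit a `<polygon>` with points (Y-flipped): 57.035,44.439 52.729,52.101 48.247,44.541.

Run 2: The run is open, so emit a `<polyline>` with points (Y-flipped): 44.658,50.384 55.093,76.635 68.375,103.052 84.503,129.636.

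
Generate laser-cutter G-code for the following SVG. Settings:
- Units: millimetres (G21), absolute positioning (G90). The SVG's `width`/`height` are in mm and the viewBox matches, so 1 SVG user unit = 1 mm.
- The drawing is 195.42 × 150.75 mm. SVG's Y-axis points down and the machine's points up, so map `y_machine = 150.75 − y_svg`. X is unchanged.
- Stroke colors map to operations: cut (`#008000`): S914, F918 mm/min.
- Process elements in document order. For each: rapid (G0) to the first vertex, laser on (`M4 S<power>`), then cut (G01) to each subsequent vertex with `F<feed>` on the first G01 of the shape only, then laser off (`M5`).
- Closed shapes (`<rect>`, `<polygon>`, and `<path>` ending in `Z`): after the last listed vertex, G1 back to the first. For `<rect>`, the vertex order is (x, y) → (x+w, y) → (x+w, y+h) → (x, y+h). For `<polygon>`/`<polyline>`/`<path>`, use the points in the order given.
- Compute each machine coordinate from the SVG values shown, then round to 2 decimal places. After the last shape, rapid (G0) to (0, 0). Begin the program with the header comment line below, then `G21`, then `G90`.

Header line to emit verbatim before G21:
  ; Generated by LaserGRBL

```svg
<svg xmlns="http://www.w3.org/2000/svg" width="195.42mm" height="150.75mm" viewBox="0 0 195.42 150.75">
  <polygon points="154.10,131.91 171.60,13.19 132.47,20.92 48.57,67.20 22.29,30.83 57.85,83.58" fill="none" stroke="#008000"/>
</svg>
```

; Generated by LaserGRBL
G21
G90
G0 X154.10 Y18.84
M4 S914
G01 X171.60 Y137.56 F918
G01 X132.47 Y129.83
G01 X48.57 Y83.55
G01 X22.29 Y119.92
G01 X57.85 Y67.17
G01 X154.10 Y18.84
M5
G0 X0.00 Y0.00

1 u = 1 mm; y_m = 150.75 − y.

[1] `<polygon>` closed polygon, #008000→cut S914 F918: (154.10,18.84) → (171.60,137.56) → (132.47,129.83) → (48.57,83.55) → (22.29,119.92) → (57.85,67.17) → (154.10,18.84) (closed)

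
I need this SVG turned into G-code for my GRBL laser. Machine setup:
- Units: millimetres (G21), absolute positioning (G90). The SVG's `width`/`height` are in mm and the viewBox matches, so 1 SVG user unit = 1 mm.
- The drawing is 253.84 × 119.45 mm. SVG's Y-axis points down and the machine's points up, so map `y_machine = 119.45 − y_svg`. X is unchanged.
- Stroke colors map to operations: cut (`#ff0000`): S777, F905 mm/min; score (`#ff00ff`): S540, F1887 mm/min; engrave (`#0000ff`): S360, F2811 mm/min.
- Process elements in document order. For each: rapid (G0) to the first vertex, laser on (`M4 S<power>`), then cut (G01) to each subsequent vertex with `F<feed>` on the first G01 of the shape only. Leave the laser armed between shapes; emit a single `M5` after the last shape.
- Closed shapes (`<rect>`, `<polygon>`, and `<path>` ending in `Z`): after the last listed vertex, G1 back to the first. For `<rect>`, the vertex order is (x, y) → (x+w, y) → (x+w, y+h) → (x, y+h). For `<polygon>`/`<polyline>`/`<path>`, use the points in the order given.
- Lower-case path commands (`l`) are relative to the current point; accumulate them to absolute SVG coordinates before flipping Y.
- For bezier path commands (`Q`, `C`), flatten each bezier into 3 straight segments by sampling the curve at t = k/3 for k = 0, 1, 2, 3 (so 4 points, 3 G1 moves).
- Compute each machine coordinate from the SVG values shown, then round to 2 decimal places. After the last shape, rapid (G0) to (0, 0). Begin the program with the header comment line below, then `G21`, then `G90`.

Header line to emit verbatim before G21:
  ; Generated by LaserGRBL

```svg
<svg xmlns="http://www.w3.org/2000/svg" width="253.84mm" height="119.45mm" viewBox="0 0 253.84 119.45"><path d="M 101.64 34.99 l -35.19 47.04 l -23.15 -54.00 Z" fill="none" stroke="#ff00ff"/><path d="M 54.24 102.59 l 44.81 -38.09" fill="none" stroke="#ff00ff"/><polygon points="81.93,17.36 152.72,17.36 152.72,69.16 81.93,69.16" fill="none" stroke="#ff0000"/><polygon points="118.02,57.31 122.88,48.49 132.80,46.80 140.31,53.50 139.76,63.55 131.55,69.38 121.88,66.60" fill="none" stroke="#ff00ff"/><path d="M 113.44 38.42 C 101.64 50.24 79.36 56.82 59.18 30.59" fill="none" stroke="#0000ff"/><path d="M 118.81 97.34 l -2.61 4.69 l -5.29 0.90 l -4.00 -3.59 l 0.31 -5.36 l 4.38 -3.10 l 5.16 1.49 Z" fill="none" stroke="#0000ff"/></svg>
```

; Generated by LaserGRBL
G21
G90
G0 X101.64 Y84.46
M4 S540
G01 X66.45 Y37.42 F1887
G01 X43.30 Y91.42
G01 X101.64 Y84.46
G0 X54.24 Y16.86
M4 S540
G01 X99.05 Y54.95 F1887
G0 X81.93 Y102.09
M4 S777
G01 X152.72 Y102.09 F905
G01 X152.72 Y50.29
G01 X81.93 Y50.29
G01 X81.93 Y102.09
G0 X118.02 Y62.14
M4 S540
G01 X122.88 Y70.96 F1887
G01 X132.80 Y72.65
G01 X140.31 Y65.95
G01 X139.76 Y55.90
G01 X131.55 Y50.07
G01 X121.88 Y52.85
G01 X118.02 Y62.14
G0 X113.44 Y81.03
M4 S360
G01 X98.61 Y71.98 F2811
G01 X79.59 Y72.55
G01 X59.18 Y88.86
G0 X118.81 Y22.11
M4 S360
G01 X116.20 Y17.42 F2811
G01 X110.91 Y16.52
G01 X106.91 Y20.11
G01 X107.22 Y25.47
G01 X111.60 Y28.57
G01 X116.76 Y27.08
G01 X118.81 Y22.11
M5
G0 X0.00 Y0.00

Since the viewBox matches the mm dimensions, user units are millimetres directly. The only transform is the Y-flip y_m = 119.45 − y_svg.

Shape 1 is a regular polygon drawn with `<path>`. Its stroke #ff00ff means score at S540, F1887. After flipping Y the toolpath is (101.64,84.46) → (66.45,37.42) → (43.30,91.42) → (101.64,84.46), returning to the start.

Shape 2 is a line segment drawn with `<path>`. Its stroke #ff00ff means score at S540, F1887. After flipping Y the toolpath is (54.24,16.86) → (99.05,54.95).

Shape 3 is a rectangle drawn with `<polygon>`. Its stroke #ff0000 means cut at S777, F905. After flipping Y the toolpath is (81.93,102.09) → (152.72,102.09) → (152.72,50.29) → (81.93,50.29) → (81.93,102.09), returning to the start.

Shape 4 is a regular polygon drawn with `<polygon>`. Its stroke #ff00ff means score at S540, F1887. After flipping Y the toolpath is (118.02,62.14) → (122.88,70.96) → (132.80,72.65) → (140.31,65.95) → (139.76,55.90) → (131.55,50.07) → (121.88,52.85) → (118.02,62.14), returning to the start.

Shape 5 is a cubic bezier drawn with `<path>`. Its stroke #0000ff means engrave at S360, F2811. After flipping Y the toolpath is (113.44,81.03) → (98.61,71.98) → (79.59,72.55) → (59.18,88.86).

Shape 6 is a regular polygon drawn with `<path>`. Its stroke #0000ff means engrave at S360, F2811. After flipping Y the toolpath is (118.81,22.11) → (116.20,17.42) → (110.91,16.52) → (106.91,20.11) → (107.22,25.47) → (111.60,28.57) → (116.76,27.08) → (118.81,22.11), returning to the start.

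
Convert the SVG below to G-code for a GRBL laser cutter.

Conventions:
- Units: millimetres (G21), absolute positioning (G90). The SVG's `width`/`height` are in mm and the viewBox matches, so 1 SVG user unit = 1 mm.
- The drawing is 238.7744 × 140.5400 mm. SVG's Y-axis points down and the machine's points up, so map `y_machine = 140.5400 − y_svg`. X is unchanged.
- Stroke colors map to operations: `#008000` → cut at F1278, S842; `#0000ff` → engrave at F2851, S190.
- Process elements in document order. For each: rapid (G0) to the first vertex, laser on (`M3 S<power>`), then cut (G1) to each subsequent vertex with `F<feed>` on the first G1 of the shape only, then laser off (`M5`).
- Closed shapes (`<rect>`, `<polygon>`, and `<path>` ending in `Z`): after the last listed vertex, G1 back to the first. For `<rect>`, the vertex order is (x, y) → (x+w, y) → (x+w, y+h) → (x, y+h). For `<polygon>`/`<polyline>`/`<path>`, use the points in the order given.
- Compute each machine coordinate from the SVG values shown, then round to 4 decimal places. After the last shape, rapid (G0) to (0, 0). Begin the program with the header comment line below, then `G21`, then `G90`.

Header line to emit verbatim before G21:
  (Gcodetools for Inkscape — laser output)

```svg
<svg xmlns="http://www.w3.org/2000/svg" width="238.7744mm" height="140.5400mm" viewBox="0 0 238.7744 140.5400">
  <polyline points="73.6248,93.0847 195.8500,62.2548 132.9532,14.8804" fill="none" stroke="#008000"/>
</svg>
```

(Gcodetools for Inkscape — laser output)
G21
G90
G0 X73.6248 Y47.4553
M3 S842
G1 X195.8500 Y78.2852 F1278
G1 X132.9532 Y125.6596
M5
G0 X0.0000 Y0.0000

Since the viewBox matches the mm dimensions, user units are millimetres directly. The only transform is the Y-flip y_m = 140.5400 − y_svg.

Shape 1 is a open polyline drawn with `<polyline>`. Its stroke #008000 means cut at S842, F1278. After flipping Y the toolpath is (73.6248,47.4553) → (195.8500,78.2852) → (132.9532,125.6596).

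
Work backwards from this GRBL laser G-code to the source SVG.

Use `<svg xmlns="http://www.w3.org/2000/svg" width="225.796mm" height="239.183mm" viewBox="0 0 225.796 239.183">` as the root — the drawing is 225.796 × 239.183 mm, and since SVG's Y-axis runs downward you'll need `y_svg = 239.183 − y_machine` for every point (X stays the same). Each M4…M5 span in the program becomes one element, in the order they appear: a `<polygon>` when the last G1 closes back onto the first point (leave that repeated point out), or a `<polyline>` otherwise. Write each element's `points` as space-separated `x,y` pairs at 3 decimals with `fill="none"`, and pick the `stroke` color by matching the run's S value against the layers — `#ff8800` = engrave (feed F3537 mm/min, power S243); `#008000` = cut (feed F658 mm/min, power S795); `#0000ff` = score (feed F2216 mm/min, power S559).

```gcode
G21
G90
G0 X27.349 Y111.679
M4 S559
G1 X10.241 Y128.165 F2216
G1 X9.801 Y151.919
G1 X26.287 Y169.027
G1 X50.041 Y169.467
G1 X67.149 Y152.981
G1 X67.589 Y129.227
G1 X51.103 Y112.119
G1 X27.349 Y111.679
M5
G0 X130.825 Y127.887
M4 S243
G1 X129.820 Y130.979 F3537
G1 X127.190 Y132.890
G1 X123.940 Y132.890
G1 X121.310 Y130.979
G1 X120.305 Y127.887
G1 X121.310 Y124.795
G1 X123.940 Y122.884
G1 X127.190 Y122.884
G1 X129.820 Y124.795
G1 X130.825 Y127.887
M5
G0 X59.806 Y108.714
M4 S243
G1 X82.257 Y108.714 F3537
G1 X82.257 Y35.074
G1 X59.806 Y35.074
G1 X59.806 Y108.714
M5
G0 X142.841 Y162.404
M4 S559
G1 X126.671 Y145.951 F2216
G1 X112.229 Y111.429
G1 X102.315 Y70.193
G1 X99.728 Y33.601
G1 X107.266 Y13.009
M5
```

Machine Y-up, SVG Y-down with viewBox height 239.183, so y_svg = 239.183 − y_machine; X carries over.

Run 1: power S559 maps to stroke `#0000ff` (score). The run returns to its start, so emit a `<polygon>` with points (Y-flipped): 27.349,127.504 10.241,111.018 9.801,87.264 26.287,70.156 50.041,69.716 67.149,86.202 67.589,109.956 51.103,127.064.

Run 2: S243 ⇒ engrave layer `#ff8800`. The run returns to its start, so emit a `<polygon>` with points (Y-flipped): 130.825,111.296 129.820,108.204 127.190,106.293 123.940,106.293 121.310,108.204 120.305,111.296 121.310,114.388 123.940,116.299 127.190,116.299 129.820,114.388.

Run 3: S243 ⇒ engrave layer `#ff8800`. The run returns to its start, so emit a `<polygon>` with points (Y-flipped): 59.806,130.469 82.257,130.469 82.257,204.109 59.806,204.109.

Run 4: the run's S559 means `#0000ff` (score). The run is open, so emit a `<polyline>` with points (Y-flipped): 142.841,76.779 126.671,93.232 112.229,127.754 102.315,168.990 99.728,205.582 107.266,226.174.

<svg xmlns="http://www.w3.org/2000/svg" width="225.796mm" height="239.183mm" viewBox="0 0 225.796 239.183">
  <polygon points="27.349,127.504 10.241,111.018 9.801,87.264 26.287,70.156 50.041,69.716 67.149,86.202 67.589,109.956 51.103,127.064" fill="none" stroke="#0000ff"/>
  <polygon points="130.825,111.296 129.820,108.204 127.190,106.293 123.940,106.293 121.310,108.204 120.305,111.296 121.310,114.388 123.940,116.299 127.190,116.299 129.820,114.388" fill="none" stroke="#ff8800"/>
  <polygon points="59.806,130.469 82.257,130.469 82.257,204.109 59.806,204.109" fill="none" stroke="#ff8800"/>
  <polyline points="142.841,76.779 126.671,93.232 112.229,127.754 102.315,168.990 99.728,205.582 107.266,226.174" fill="none" stroke="#0000ff"/>
</svg>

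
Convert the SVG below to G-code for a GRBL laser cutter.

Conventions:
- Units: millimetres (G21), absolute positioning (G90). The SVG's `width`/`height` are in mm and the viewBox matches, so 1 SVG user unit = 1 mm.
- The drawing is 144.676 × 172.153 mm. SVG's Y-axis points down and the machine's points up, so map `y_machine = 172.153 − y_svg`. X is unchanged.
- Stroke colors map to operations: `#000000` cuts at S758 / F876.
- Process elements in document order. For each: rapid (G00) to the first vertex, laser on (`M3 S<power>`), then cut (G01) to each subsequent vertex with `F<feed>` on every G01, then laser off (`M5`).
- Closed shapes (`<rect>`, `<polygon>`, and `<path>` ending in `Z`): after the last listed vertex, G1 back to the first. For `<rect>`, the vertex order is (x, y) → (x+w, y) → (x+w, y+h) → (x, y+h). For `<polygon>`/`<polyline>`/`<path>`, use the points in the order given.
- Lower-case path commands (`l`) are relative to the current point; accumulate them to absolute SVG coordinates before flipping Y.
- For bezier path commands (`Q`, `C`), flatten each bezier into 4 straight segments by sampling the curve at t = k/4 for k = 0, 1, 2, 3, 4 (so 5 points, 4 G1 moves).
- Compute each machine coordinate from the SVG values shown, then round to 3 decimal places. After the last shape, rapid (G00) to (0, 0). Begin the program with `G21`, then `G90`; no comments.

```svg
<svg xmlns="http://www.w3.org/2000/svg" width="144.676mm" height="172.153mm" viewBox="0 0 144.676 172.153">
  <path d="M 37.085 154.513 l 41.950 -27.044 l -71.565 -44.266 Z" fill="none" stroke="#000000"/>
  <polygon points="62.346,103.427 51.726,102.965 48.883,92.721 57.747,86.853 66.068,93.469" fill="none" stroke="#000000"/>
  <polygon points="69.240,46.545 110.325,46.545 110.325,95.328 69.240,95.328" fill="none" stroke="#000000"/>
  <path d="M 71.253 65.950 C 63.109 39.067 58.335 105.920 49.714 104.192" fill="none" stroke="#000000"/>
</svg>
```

Since the viewBox matches the mm dimensions, user units are millimetres directly. The only transform is the Y-flip y_m = 172.153 − y_svg.

Shape 1 is a closed polygon drawn with `<path>`. Its stroke #000000 means cut at S758, F876. After flipping Y the toolpath is (37.085,17.640) → (79.035,44.684) → (7.470,88.950) → (37.085,17.640), returning to the start.

Shape 2 is a regular polygon drawn with `<polygon>`. Its stroke #000000 means cut at S758, F876. After flipping Y the toolpath is (62.346,68.726) → (51.726,69.188) → (48.883,79.432) → (57.747,85.300) → (66.068,78.684) → (62.346,68.726), returning to the start.

Shape 3 is a rectangle drawn with `<polygon>`. Its stroke #000000 means cut at S758, F876. After flipping Y the toolpath is (69.240,125.608) → (110.325,125.608) → (110.325,76.825) → (69.240,76.825) → (69.240,125.608), returning to the start.

Shape 4 is a cubic bezier drawn with `<path>`. Its stroke #000000 means cut at S758, F876. After flipping Y the toolpath is (71.253,106.203) → (65.664,111.326) → (60.662,96.515) → (55.571,76.988) → (49.714,67.961).

G21
G90
G00 X37.085 Y17.640
M3 S758
G01 X79.035 Y44.684 F876
G01 X7.470 Y88.950 F876
G01 X37.085 Y17.640 F876
M5
G00 X62.346 Y68.726
M3 S758
G01 X51.726 Y69.188 F876
G01 X48.883 Y79.432 F876
G01 X57.747 Y85.300 F876
G01 X66.068 Y78.684 F876
G01 X62.346 Y68.726 F876
M5
G00 X69.240 Y125.608
M3 S758
G01 X110.325 Y125.608 F876
G01 X110.325 Y76.825 F876
G01 X69.240 Y76.825 F876
G01 X69.240 Y125.608 F876
M5
G00 X71.253 Y106.203
M3 S758
G01 X65.664 Y111.326 F876
G01 X60.662 Y96.515 F876
G01 X55.571 Y76.988 F876
G01 X49.714 Y67.961 F876
M5
G00 X0.000 Y0.000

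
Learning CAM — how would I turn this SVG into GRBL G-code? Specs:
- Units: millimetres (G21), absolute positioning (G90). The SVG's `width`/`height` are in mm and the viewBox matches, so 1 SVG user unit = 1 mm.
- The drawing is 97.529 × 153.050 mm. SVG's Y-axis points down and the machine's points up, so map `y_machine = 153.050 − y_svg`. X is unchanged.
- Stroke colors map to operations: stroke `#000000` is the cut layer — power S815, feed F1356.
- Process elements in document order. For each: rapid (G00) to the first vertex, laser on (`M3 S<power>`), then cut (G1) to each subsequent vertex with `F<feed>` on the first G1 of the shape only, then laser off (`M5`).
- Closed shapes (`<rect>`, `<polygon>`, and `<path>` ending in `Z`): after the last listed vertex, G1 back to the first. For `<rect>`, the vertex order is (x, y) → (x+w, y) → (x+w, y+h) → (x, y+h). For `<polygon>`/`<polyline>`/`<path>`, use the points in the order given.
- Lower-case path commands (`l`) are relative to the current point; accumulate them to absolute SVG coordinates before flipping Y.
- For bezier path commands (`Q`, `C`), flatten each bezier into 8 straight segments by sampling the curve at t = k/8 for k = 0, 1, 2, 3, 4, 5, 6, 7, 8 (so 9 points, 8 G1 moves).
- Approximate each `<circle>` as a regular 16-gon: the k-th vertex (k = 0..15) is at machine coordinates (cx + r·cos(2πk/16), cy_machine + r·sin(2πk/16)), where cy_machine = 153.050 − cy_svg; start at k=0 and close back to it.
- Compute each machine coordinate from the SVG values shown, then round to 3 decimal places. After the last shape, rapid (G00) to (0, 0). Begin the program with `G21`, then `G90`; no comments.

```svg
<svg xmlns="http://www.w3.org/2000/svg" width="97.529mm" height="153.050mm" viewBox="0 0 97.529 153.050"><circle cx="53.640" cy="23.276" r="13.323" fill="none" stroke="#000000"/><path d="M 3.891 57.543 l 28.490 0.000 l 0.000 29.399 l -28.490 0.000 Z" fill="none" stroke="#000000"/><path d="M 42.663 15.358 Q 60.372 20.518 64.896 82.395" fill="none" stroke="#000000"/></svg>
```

G21
G90
G00 X66.963 Y129.774
M3 S815
G1 X65.949 Y134.872 F1356
G1 X63.061 Y139.195
G1 X58.738 Y142.083
G1 X53.640 Y143.097
G1 X48.542 Y142.083
G1 X44.219 Y139.195
G1 X41.331 Y134.872
G1 X40.317 Y129.774
G1 X41.331 Y124.676
G1 X44.219 Y120.353
G1 X48.542 Y117.465
G1 X53.640 Y116.451
G1 X58.738 Y117.465
G1 X63.061 Y120.353
G1 X65.949 Y124.676
G1 X66.963 Y129.774
M5
G00 X3.891 Y95.507
M3 S815
G1 X32.381 Y95.507 F1356
G1 X32.381 Y66.108
G1 X3.891 Y66.108
G1 X3.891 Y95.507
M5
G00 X42.663 Y137.692
M3 S815
G1 X46.884 Y135.516 F1356
G1 X50.693 Y131.567
G1 X54.091 Y125.846
G1 X57.076 Y118.353
G1 X59.649 Y109.087
G1 X61.810 Y98.049
G1 X63.559 Y85.238
G1 X64.896 Y70.655
M5
G00 X0.000 Y0.000

Since the viewBox matches the mm dimensions, user units are millimetres directly. The only transform is the Y-flip y_m = 153.050 − y_svg.

Shape 1 is a circle drawn with `<circle>`. Its stroke #000000 means cut at S815, F1356. After flipping Y the toolpath is (66.963,129.774) → (65.949,134.872) → (63.061,139.195) → (58.738,142.083) → (53.640,143.097) → (48.542,142.083) → (44.219,139.195) → (41.331,134.872) → (40.317,129.774) → (41.331,124.676) → (44.219,120.353) → (48.542,117.465) → (53.640,116.451) → (58.738,117.465) → (63.061,120.353) → (65.949,124.676) → (66.963,129.774), returning to the start.

Shape 2 is a rectangle drawn with `<path>`. Its stroke #000000 means cut at S815, F1356. After flipping Y the toolpath is (3.891,95.507) → (32.381,95.507) → (32.381,66.108) → (3.891,66.108) → (3.891,95.507), returning to the start.

Shape 3 is a quadratic bezier drawn with `<path>`. Its stroke #000000 means cut at S815, F1356. After flipping Y the toolpath is (42.663,137.692) → (46.884,135.516) → (50.693,131.567) → (54.091,125.846) → (57.076,118.353) → (59.649,109.087) → (61.810,98.049) → (63.559,85.238) → (64.896,70.655).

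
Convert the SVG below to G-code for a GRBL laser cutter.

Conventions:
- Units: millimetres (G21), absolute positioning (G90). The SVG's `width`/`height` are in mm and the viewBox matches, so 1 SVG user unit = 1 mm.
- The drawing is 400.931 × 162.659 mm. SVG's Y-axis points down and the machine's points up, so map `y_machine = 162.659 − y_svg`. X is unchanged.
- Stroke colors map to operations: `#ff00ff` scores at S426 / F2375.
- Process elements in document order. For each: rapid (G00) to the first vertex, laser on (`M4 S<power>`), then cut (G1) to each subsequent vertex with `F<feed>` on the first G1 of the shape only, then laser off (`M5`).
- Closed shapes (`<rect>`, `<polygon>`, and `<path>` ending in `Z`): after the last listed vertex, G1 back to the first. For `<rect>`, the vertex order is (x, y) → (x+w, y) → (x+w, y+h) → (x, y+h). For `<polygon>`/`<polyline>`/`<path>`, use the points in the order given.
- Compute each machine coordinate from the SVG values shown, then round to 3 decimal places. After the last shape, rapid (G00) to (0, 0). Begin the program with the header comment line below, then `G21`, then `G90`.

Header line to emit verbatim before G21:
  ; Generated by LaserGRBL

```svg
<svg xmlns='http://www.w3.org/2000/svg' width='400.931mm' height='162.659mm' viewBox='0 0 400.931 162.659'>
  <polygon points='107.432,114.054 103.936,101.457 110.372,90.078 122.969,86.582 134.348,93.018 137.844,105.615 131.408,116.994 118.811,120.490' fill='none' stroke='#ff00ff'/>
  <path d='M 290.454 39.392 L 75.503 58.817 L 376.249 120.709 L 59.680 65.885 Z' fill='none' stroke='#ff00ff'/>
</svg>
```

viewBox `0 0 400.931 162.659` with mm width/height → 1 unit = 1 mm. Flip: y_m = 162.659 − y_svg.

**Shape 1** — `<polygon>` regular polygon, stroke `#ff00ff` → score (S426, F2375). Machine vertices: (107.432,48.605) → (103.936,61.202) → (110.372,72.581) → (122.969,76.077) → (134.348,69.641) → (137.844,57.044) → (131.408,45.665) → (118.811,42.169) → (107.432,48.605). Closed: final G1 returns to the first vertex.

**Shape 2** — `<path>` closed polygon, stroke `#ff00ff` → score (S426, F2375). Machine vertices: (290.454,123.267) → (75.503,103.842) → (376.249,41.950) → (59.680,96.774) → (290.454,123.267). Closed: final G1 returns to the first vertex.

; Generated by LaserGRBL
G21
G90
G00 X107.432 Y48.605
M4 S426
G1 X103.936 Y61.202 F2375
G1 X110.372 Y72.581
G1 X122.969 Y76.077
G1 X134.348 Y69.641
G1 X137.844 Y57.044
G1 X131.408 Y45.665
G1 X118.811 Y42.169
G1 X107.432 Y48.605
M5
G00 X290.454 Y123.267
M4 S426
G1 X75.503 Y103.842 F2375
G1 X376.249 Y41.950
G1 X59.680 Y96.774
G1 X290.454 Y123.267
M5
G00 X0.000 Y0.000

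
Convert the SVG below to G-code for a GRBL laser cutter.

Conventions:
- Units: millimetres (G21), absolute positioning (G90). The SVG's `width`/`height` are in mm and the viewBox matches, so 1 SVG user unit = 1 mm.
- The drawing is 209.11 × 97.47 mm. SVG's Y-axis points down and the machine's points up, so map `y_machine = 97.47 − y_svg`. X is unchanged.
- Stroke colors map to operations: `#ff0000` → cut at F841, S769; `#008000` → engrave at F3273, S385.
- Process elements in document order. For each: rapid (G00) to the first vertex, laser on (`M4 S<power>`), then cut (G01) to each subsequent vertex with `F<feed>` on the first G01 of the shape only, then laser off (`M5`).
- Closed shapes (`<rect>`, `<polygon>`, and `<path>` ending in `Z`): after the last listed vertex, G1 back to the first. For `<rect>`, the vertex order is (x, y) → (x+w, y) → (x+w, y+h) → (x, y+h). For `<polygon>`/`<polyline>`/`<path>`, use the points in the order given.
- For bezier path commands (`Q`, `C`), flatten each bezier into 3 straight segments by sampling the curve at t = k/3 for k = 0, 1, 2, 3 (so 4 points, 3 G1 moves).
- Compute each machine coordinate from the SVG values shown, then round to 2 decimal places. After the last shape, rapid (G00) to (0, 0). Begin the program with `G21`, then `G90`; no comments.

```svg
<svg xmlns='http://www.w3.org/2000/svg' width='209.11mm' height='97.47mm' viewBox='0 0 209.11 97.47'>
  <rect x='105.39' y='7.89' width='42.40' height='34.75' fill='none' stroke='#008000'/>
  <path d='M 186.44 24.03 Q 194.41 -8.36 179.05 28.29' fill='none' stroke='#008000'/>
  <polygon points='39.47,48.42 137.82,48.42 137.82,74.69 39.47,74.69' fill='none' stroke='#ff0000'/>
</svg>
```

viewBox `0 0 209.11 97.47` with mm width/height → 1 unit = 1 mm. Flip: y_m = 97.47 − y_svg.

**Shape 1** — `<rect>` rectangle, stroke `#008000` → engrave (S385, F3273). Machine vertices: (105.39,89.58) → (147.79,89.58) → (147.79,54.83) → (105.39,54.83) → (105.39,89.58). Closed: final G1 returns to the first vertex.

**Shape 2** — `<path>` quadratic bezier, stroke `#008000` → engrave (S385, F3273). Control points (SVG): P0=(186.44,24.03), P1=(194.41,-8.36), P2=(179.05,28.29); sampled at t=k/3. Machine vertices: (186.44,73.44) → (189.16,87.36) → (186.70,85.94) → (179.05,69.18). Open path.

**Shape 3** — `<polygon>` rectangle, stroke `#ff0000` → cut (S769, F841). Machine vertices: (39.47,49.05) → (137.82,49.05) → (137.82,22.78) → (39.47,22.78) → (39.47,49.05). Closed: final G1 returns to the first vertex.

G21
G90
G00 X105.39 Y89.58
M4 S385
G01 X147.79 Y89.58 F3273
G01 X147.79 Y54.83
G01 X105.39 Y54.83
G01 X105.39 Y89.58
M5
G00 X186.44 Y73.44
M4 S385
G01 X189.16 Y87.36 F3273
G01 X186.70 Y85.94
G01 X179.05 Y69.18
M5
G00 X39.47 Y49.05
M4 S769
G01 X137.82 Y49.05 F841
G01 X137.82 Y22.78
G01 X39.47 Y22.78
G01 X39.47 Y49.05
M5
G00 X0.00 Y0.00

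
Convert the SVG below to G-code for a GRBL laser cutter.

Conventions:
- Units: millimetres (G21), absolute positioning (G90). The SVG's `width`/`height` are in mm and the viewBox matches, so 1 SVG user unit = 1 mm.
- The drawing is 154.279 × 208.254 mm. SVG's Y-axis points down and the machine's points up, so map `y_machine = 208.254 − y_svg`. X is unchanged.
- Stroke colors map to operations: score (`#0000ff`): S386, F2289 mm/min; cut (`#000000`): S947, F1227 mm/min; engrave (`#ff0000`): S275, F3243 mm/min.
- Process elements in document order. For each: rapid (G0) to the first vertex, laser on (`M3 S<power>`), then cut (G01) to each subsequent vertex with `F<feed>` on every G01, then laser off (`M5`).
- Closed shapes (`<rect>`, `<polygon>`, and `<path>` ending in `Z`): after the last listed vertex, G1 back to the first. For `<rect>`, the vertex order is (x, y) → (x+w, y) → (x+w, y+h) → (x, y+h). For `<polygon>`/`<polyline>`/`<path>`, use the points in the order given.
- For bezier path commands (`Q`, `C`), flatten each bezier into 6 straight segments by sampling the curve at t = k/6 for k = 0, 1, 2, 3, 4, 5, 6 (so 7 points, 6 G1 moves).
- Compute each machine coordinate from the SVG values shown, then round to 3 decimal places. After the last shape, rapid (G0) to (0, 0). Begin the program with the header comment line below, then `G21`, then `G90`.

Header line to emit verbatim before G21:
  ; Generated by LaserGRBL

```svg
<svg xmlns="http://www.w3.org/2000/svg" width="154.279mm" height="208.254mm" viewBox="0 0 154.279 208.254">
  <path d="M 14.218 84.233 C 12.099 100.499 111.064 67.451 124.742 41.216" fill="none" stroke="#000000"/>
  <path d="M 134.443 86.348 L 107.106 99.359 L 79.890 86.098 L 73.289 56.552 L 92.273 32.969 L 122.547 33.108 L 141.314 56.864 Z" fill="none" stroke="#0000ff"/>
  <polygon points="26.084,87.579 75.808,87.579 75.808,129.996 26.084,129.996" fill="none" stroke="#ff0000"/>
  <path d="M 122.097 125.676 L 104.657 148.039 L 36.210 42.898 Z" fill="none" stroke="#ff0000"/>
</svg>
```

1 u = 1 mm; y_m = 208.254 − y.

[1] `<path>` cubic bezier, #000000→cut S947 F1227: (14.218,124.021) → (20.719,119.738) → (38.891,122.114) → (63.556,129.592) → (89.538,140.611) → (111.659,153.613) → (124.742,167.038)

[2] `<path>` regular polygon, #0000ff→score S386 F2289: (134.443,121.906) → (107.106,108.895) → (79.890,122.156) → (73.289,151.702) → (92.273,175.285) → (122.547,175.146) → (141.314,151.390) → (134.443,121.906) (closed)

[3] `<polygon>` rectangle, #ff0000→engrave S275 F3243: (26.084,120.675) → (75.808,120.675) → (75.808,78.258) → (26.084,78.258) → (26.084,120.675) (closed)

[4] `<path>` closed polygon, #ff0000→engrave S275 F3243: (122.097,82.578) → (104.657,60.215) → (36.210,165.356) → (122.097,82.578) (closed)

; Generated by LaserGRBL
G21
G90
G0 X14.218 Y124.021
M3 S947
G01 X20.719 Y119.738 F1227
G01 X38.891 Y122.114 F1227
G01 X63.556 Y129.592 F1227
G01 X89.538 Y140.611 F1227
G01 X111.659 Y153.613 F1227
G01 X124.742 Y167.038 F1227
M5
G0 X134.443 Y121.906
M3 S386
G01 X107.106 Y108.895 F2289
G01 X79.890 Y122.156 F2289
G01 X73.289 Y151.702 F2289
G01 X92.273 Y175.285 F2289
G01 X122.547 Y175.146 F2289
G01 X141.314 Y151.390 F2289
G01 X134.443 Y121.906 F2289
M5
G0 X26.084 Y120.675
M3 S275
G01 X75.808 Y120.675 F3243
G01 X75.808 Y78.258 F3243
G01 X26.084 Y78.258 F3243
G01 X26.084 Y120.675 F3243
M5
G0 X122.097 Y82.578
M3 S275
G01 X104.657 Y60.215 F3243
G01 X36.210 Y165.356 F3243
G01 X122.097 Y82.578 F3243
M5
G0 X0.000 Y0.000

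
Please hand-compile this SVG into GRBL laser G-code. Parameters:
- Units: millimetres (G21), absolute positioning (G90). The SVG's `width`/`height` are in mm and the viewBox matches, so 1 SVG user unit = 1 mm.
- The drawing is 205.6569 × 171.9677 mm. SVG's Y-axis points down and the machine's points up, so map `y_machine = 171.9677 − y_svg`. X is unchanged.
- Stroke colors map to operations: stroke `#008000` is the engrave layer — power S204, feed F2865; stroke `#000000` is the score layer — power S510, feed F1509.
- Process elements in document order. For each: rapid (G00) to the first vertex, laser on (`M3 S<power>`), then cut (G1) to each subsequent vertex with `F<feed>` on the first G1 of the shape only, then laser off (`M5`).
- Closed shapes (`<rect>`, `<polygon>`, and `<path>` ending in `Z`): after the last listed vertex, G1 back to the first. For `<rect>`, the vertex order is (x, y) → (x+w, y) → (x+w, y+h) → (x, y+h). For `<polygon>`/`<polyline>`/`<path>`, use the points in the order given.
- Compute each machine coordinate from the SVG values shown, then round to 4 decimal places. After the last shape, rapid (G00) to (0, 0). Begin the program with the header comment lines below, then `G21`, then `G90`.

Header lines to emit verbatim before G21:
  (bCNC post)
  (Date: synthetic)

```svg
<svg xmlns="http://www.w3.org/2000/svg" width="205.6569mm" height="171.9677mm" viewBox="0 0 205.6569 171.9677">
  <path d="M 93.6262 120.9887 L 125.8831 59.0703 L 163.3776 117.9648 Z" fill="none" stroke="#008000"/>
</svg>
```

viewBox `0 0 205.6569 171.9677` with mm width/height → 1 unit = 1 mm. Flip: y_m = 171.9677 − y_svg.

**Shape 1** — `<path>` regular polygon, stroke `#008000` → engrave (S204, F2865). Machine vertices: (93.6262,50.9790) → (125.8831,112.8974) → (163.3776,54.0029) → (93.6262,50.9790). Closed: final G1 returns to the first vertex.

(bCNC post)
(Date: synthetic)
G21
G90
G00 X93.6262 Y50.9790
M3 S204
G1 X125.8831 Y112.8974 F2865
G1 X163.3776 Y54.0029
G1 X93.6262 Y50.9790
M5
G00 X0.0000 Y0.0000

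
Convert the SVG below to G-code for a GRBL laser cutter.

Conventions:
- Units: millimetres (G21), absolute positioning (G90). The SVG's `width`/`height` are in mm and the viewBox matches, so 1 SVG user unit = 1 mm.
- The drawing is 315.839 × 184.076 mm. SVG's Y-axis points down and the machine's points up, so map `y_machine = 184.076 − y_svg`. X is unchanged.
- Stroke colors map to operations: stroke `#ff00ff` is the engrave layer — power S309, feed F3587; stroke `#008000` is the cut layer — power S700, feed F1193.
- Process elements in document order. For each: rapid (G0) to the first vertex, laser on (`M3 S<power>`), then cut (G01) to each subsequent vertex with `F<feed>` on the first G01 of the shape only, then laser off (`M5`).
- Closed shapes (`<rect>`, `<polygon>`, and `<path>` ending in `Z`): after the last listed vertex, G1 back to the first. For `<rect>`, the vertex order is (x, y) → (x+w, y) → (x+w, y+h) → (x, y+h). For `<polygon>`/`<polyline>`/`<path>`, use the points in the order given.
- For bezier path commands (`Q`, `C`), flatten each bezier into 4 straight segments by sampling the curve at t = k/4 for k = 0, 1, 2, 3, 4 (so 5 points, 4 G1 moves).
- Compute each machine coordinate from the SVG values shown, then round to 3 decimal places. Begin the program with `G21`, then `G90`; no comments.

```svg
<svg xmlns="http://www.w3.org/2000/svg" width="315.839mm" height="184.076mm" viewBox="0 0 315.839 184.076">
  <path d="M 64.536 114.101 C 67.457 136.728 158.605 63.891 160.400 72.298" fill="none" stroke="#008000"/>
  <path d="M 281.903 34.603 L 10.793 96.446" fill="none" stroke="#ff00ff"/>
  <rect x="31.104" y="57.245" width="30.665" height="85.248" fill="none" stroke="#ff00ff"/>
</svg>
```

G21
G90
G0 X64.536 Y69.975
M3 S700
G01 X80.495 Y68.143 F1193
G01 X112.890 Y85.544
G01 X145.075 Y105.611
G01 X160.400 Y111.778
M5
G0 X281.903 Y149.473
M3 S309
G01 X10.793 Y87.630 F3587
M5
G0 X31.104 Y126.831
M3 S309
G01 X61.769 Y126.831 F3587
G01 X61.769 Y41.583
G01 X31.104 Y41.583
G01 X31.104 Y126.831
M5

Since the viewBox matches the mm dimensions, user units are millimetres directly. The only transform is the Y-flip y_m = 184.076 − y_svg.

Shape 1 is a cubic bezier drawn with `<path>`. Its stroke #008000 means cut at S700, F1193. After flipping Y the toolpath is (64.536,69.975) → (80.495,68.143) → (112.890,85.544) → (145.075,105.611) → (160.400,111.778).

Shape 2 is a line segment drawn with `<path>`. Its stroke #ff00ff means engrave at S309, F3587. After flipping Y the toolpath is (281.903,149.473) → (10.793,87.630).

Shape 3 is a rectangle drawn with `<rect>`. Its stroke #ff00ff means engrave at S309, F3587. After flipping Y the toolpath is (31.104,126.831) → (61.769,126.831) → (61.769,41.583) → (31.104,41.583) → (31.104,126.831), returning to the start.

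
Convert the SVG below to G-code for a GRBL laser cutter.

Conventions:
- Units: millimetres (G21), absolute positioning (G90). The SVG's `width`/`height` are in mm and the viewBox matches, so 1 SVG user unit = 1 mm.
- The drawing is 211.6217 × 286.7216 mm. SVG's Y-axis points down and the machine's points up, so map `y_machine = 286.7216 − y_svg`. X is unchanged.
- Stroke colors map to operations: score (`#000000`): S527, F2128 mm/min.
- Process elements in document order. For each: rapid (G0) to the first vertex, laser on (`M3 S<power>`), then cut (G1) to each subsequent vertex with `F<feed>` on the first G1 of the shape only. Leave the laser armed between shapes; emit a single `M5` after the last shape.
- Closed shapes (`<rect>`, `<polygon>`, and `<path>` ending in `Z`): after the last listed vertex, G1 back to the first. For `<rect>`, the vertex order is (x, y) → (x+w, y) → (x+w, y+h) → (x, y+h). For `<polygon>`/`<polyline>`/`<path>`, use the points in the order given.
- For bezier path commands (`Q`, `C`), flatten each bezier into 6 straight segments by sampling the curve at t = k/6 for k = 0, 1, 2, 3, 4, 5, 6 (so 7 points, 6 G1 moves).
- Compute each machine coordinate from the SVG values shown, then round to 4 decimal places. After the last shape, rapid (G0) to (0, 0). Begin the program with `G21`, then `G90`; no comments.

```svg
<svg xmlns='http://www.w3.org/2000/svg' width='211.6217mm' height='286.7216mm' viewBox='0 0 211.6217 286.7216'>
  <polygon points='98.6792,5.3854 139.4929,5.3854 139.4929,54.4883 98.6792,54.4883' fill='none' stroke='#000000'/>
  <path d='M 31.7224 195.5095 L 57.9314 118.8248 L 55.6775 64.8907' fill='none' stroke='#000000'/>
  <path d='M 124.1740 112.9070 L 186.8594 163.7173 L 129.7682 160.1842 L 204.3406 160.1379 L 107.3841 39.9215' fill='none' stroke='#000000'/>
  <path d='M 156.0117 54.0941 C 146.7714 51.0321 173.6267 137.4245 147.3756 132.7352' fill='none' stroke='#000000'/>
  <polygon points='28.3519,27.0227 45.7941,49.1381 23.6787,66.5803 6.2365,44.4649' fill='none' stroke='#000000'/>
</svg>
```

Since the viewBox matches the mm dimensions, user units are millimetres directly. The only transform is the Y-flip y_m = 286.7216 − y_svg.

Shape 1 is a rectangle drawn with `<polygon>`. Its stroke #000000 means score at S527, F2128. After flipping Y the toolpath is (98.6792,281.3362) → (139.4929,281.3362) → (139.4929,232.2333) → (98.6792,232.2333) → (98.6792,281.3362), returning to the start.

Shape 2 is a open polyline drawn with `<path>`. Its stroke #000000 means score at S527, F2128. After flipping Y the toolpath is (31.7224,91.2121) → (57.9314,167.8968) → (55.6775,221.8309).

Shape 3 is a open polyline drawn with `<path>`. Its stroke #000000 means score at S527, F2128. After flipping Y the toolpath is (124.1740,173.8146) → (186.8594,123.0043) → (129.7682,126.5374) → (204.3406,126.5837) → (107.3841,246.8001).

Shape 4 is a cubic bezier drawn with `<path>`. Its stroke #000000 means score at S527, F2128. After flipping Y the toolpath is (156.0117,232.6275) → (153.9865,227.5398) → (155.4995,212.5579) → (158.0727,192.6967) → (159.2283,172.9711) → (156.4886,158.3961) → (147.3756,153.9864).

Shape 5 is a regular polygon drawn with `<polygon>`. Its stroke #000000 means score at S527, F2128. After flipping Y the toolpath is (28.3519,259.6989) → (45.7941,237.5835) → (23.6787,220.1413) → (6.2365,242.2567) → (28.3519,259.6989), returning to the start.

G21
G90
G0 X98.6792 Y281.3362
M3 S527
G1 X139.4929 Y281.3362 F2128
G1 X139.4929 Y232.2333
G1 X98.6792 Y232.2333
G1 X98.6792 Y281.3362
G0 X31.7224 Y91.2121
M3 S527
G1 X57.9314 Y167.8968 F2128
G1 X55.6775 Y221.8309
G0 X124.1740 Y173.8146
M3 S527
G1 X186.8594 Y123.0043 F2128
G1 X129.7682 Y126.5374
G1 X204.3406 Y126.5837
G1 X107.3841 Y246.8001
G0 X156.0117 Y232.6275
M3 S527
G1 X153.9865 Y227.5398 F2128
G1 X155.4995 Y212.5579
G1 X158.0727 Y192.6967
G1 X159.2283 Y172.9711
G1 X156.4886 Y158.3961
G1 X147.3756 Y153.9864
G0 X28.3519 Y259.6989
M3 S527
G1 X45.7941 Y237.5835 F2128
G1 X23.6787 Y220.1413
G1 X6.2365 Y242.2567
G1 X28.3519 Y259.6989
M5
G0 X0.0000 Y0.0000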